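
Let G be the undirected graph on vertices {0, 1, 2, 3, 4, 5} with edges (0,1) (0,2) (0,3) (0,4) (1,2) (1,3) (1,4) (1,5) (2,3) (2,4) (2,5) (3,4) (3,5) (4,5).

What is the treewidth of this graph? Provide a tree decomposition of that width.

Treewidth 4.
One such decomposition:
Bags: B1 = {1, 2, 3, 4, 5}  B2 = {0, 1, 2, 3, 4}
Tree: B1–B2

The largest bag has 5 vertices, giving width 4; this decomposition certifies tw(G) ≤ 4. On the other hand G contains the 5-clique {0, 1, 2, 3, 4}. A clique must lie in a single bag of any decomposition, so no decomposition can have width below 4. Hence tw(G) = 4 exactly.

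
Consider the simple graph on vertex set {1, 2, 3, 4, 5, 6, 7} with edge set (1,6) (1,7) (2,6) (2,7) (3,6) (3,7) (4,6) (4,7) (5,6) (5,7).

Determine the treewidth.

2

A width-2 tree decomposition is:
Bags: B1 = {2, 6, 7}  B2 = {4, 6, 7}  B3 = {1, 6, 7}  B4 = {5, 6, 7}  B5 = {3, 6, 7}
Tree: B1–B2, B2–B3, B3–B4, B4–B5
The largest bag has 3 vertices, giving width 2; this decomposition certifies tw(G) ≤ 2. Since 6–2–7–4–6 is a cycle in G, G is not acyclic. Forests are exactly the graphs of treewidth ≤ 1, so tw(G) ≥ 2. Therefore the treewidth is 2.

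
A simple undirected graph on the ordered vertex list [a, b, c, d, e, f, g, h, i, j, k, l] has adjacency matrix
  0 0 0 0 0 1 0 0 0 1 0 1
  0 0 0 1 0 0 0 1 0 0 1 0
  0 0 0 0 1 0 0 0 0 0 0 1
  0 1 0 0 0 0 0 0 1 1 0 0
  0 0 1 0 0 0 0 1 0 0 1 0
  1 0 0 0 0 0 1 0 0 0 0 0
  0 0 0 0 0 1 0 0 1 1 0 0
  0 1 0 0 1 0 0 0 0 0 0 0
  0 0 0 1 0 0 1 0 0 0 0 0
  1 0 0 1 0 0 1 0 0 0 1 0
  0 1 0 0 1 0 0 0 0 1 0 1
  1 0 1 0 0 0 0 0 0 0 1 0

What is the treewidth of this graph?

3

A width-3 tree decomposition is:
Bags: B1 = {b, c, e, h}  B2 = {b, c, e, k}  B3 = {b, c, k, l}  B4 = {b, d, k, l}  B5 = {d, j, k, l}  B6 = {a, d, j, l}  B7 = {a, d, i, j}  B8 = {a, g, i, j}  B9 = {a, f, g, i}
Tree: B1–B2, B2–B3, B3–B4, B4–B5, B5–B6, B6–B7, B7–B8, B8–B9
Every bag has size at most 4, so the width is 4 − 1 = 3 and tw(G) ≤ 3. For the lower bound: the 4 vertex sets {c,e,h}, {b}, {k}, {a,d,j,l} are disjoint, each induces a connected subgraph, and every pair is joined by at least one edge of G. Contracting each set to a single vertex therefore yields K_{4} as a minor, and since treewidth is minor-monotone, tw(G) ≥ tw(K_{4}) = 3. Combining the bounds, tw(G) = 3.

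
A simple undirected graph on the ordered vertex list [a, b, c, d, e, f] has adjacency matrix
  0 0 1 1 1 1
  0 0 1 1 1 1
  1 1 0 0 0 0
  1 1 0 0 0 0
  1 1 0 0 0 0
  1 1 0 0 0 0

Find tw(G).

A width-2 tree decomposition is:
Bags: B1 = {a, b, c}  B2 = {a, b, e}  B3 = {a, b, f}  B4 = {a, b, d}
Tree: B1–B2, B2–B3, B3–B4
Each bag holds 3 vertices, so the decomposition has width 2, which upper-bounds the treewidth. For the lower bound, G contains the cycle b–c–a–e–b, so G is not a forest; only forests have treewidth ≤ 1, hence tw(G) ≥ 2. The upper and lower bounds meet at 2, so that is the treewidth.

2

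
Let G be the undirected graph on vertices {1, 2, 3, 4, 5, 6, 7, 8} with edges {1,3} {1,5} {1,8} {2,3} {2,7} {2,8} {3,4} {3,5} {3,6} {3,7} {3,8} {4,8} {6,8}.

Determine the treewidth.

2

A width-2 tree decomposition is:
Bags: B1 = {2, 3, 8}  B2 = {2, 3, 7}  B3 = {3, 4, 8}  B4 = {1, 3, 8}  B5 = {3, 6, 8}  B6 = {1, 3, 5}
Tree: B1–B2, B1–B3, B3–B4, B3–B5, B4–B6
The largest bag has 3 vertices, giving width 2; this decomposition certifies tw(G) ≤ 2. For the lower bound, the 3 vertices {1, 3, 8} are pairwise adjacent, and any tree decomposition puts a clique entirely inside one bag — forcing width ≥ 2. The upper and lower bounds meet at 2, so that is the treewidth.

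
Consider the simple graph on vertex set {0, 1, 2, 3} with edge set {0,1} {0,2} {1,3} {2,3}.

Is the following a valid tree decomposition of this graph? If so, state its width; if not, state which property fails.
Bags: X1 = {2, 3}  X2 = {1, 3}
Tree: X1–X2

No — vertex 0 appears in no bag.

A tree decomposition must satisfy three properties: every vertex lies in some bag; for every edge, both endpoints lie together in some bag; and for every vertex, the bags containing it form a connected subtree. Here vertex 0 appears in no bag, so the decomposition is invalid.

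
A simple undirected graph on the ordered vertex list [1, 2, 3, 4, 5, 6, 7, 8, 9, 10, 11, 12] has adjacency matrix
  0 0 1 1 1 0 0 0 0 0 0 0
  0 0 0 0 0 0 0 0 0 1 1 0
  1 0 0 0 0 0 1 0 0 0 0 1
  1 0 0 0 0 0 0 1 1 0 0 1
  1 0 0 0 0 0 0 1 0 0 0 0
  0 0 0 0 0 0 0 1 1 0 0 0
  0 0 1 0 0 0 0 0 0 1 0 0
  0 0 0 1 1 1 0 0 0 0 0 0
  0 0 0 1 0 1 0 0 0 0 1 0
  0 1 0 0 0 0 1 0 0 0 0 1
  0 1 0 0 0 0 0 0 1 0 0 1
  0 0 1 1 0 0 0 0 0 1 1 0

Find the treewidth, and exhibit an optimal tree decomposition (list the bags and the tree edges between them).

The largest bag has 4 vertices, giving width 3; this decomposition certifies tw(G) ≤ 3. For the lower bound: the 4 vertex sets {5,6,8}, {1}, {4}, {3,9,11,12} are disjoint, each induces a connected subgraph, and every pair is joined by at least one edge of G. Contracting each set to a single vertex therefore yields K_{4} as a minor, and since treewidth is minor-monotone, tw(G) ≥ tw(K_{4}) = 3. Therefore the treewidth is 3.

Treewidth 3.
Bags: B1 = {1, 5, 6, 8}  B2 = {1, 4, 6, 8}  B3 = {1, 4, 6, 9}  B4 = {1, 3, 4, 9}  B5 = {3, 4, 9, 12}  B6 = {3, 9, 11, 12}  B7 = {3, 7, 11, 12}  B8 = {7, 10, 11, 12}  B9 = {2, 7, 10, 11}
Tree: B1–B2, B2–B3, B3–B4, B4–B5, B5–B6, B6–B7, B7–B8, B8–B9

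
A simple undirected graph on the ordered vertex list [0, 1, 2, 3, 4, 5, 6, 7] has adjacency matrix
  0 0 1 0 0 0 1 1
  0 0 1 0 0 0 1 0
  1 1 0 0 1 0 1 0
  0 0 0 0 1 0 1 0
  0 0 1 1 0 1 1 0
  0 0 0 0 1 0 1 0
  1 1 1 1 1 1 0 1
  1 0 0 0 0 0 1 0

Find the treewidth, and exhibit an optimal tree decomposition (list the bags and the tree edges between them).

The largest bag has 3 vertices, giving width 2; this decomposition certifies tw(G) ≤ 2. For the lower bound, the 3 vertices {0, 2, 6} are pairwise adjacent, and any tree decomposition puts a clique entirely inside one bag — forcing width ≥ 2. Therefore the treewidth is 2.

Treewidth 2.
Bags: B1 = {3, 4, 6}  B2 = {2, 4, 6}  B3 = {0, 2, 6}  B4 = {4, 5, 6}  B5 = {0, 6, 7}  B6 = {1, 2, 6}
Tree: B1–B2, B2–B3, B2–B4, B3–B5, B3–B6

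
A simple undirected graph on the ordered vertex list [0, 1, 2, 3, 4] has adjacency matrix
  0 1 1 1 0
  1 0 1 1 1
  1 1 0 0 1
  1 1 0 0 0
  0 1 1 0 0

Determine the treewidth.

A width-2 tree decomposition is:
Bags: B1 = {0, 1, 3}  B2 = {0, 1, 2}  B3 = {1, 2, 4}
Tree: B1–B2, B2–B3
Each bag holds 3 vertices, so the decomposition has width 2, which upper-bounds the treewidth. For the lower bound, the 3 vertices {0, 1, 2} are pairwise adjacent, and any tree decomposition puts a clique entirely inside one bag — forcing width ≥ 2. The upper and lower bounds meet at 2, so that is the treewidth.

2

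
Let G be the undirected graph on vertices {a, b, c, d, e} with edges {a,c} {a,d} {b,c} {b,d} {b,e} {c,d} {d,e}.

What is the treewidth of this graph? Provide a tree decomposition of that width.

Treewidth 2.
One optimal decomposition is:
Bags: B1 = {a, c, d}  B2 = {b, c, d}  B3 = {b, d, e}
Tree: B1–B2, B2–B3

Each bag holds 3 vertices, so the decomposition has width 2, which upper-bounds the treewidth. For the lower bound, the 3 vertices {b, d, e} are pairwise adjacent, and any tree decomposition puts a clique entirely inside one bag — forcing width ≥ 2. Combining the bounds, tw(G) = 2.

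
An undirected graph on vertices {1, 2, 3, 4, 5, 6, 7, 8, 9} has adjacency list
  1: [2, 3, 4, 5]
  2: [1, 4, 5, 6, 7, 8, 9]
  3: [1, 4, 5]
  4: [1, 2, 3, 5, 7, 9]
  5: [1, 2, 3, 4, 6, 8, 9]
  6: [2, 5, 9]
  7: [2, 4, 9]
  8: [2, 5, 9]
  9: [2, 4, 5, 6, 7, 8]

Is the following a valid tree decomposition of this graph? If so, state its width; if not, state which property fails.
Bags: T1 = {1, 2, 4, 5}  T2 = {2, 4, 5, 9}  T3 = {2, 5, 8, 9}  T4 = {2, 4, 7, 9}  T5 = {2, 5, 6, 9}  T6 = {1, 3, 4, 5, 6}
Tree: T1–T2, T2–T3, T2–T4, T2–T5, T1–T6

A tree decomposition must satisfy three properties: every vertex lies in some bag; for every edge, both endpoints lie together in some bag; and for every vertex, the bags containing it form a connected subtree. Here bags containing vertex 6 are not connected in the tree, so the decomposition is invalid.

No — bags containing vertex 6 are not connected in the tree.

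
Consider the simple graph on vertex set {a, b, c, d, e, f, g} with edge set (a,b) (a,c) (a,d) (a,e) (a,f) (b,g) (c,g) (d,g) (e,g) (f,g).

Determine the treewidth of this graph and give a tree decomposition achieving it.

Treewidth 2.
One optimal decomposition is:
Bags: B1 = {a, c, g}  B2 = {a, e, g}  B3 = {a, b, g}  B4 = {a, f, g}  B5 = {a, d, g}
Tree: B1–B2, B2–B3, B3–B4, B4–B5

Each bag holds 3 vertices, so the decomposition has width 2, which upper-bounds the treewidth. Since a–c–g–e–a is a cycle in G, G is not acyclic. Forests are exactly the graphs of treewidth ≤ 1, so tw(G) ≥ 2. Hence tw(G) = 2 exactly.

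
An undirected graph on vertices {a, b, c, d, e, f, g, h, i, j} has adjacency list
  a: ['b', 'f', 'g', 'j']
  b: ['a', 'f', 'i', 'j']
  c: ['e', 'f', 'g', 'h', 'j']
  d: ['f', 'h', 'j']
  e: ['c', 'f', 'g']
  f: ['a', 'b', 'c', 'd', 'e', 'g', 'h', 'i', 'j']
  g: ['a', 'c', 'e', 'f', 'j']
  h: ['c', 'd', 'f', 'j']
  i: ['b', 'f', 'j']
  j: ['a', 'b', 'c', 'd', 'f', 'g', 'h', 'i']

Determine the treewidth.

3

A width-3 tree decomposition is:
Bags: B1 = {c, f, g, j}  B2 = {a, f, g, j}  B3 = {c, f, h, j}  B4 = {a, b, f, j}  B5 = {c, e, f, g}  B6 = {d, f, h, j}  B7 = {b, f, i, j}
Tree: B1–B2, B1–B3, B2–B4, B1–B5, B3–B6, B4–B7
Each bag holds 4 vertices, so the decomposition has width 3, which upper-bounds the treewidth. On the other hand G contains the 4-clique {d, f, h, j}. A clique must lie in a single bag of any decomposition, so no decomposition can have width below 3. Therefore the treewidth is 3.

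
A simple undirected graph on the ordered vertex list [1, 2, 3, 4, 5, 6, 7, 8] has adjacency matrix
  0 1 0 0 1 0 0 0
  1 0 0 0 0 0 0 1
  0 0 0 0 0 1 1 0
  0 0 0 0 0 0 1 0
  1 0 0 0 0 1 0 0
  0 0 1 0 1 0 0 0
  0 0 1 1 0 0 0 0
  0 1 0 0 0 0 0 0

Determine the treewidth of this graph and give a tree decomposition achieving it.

The largest bag has 2 vertices, giving width 1; this decomposition certifies tw(G) ≤ 1. G has an edge, so its treewidth is at least 1. Combining the bounds, tw(G) = 1.

Treewidth 1.
One such decomposition:
Bags: B1 = {4, 7}  B2 = {3, 7}  B3 = {3, 6}  B4 = {5, 6}  B5 = {1, 5}  B6 = {1, 2}  B7 = {2, 8}
Tree: B1–B2, B2–B3, B3–B4, B4–B5, B5–B6, B6–B7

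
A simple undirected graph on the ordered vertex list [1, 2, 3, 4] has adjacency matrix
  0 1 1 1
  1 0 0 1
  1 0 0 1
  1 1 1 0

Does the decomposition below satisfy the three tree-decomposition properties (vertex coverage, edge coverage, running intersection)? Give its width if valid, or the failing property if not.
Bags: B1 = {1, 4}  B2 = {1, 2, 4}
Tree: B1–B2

No — vertex 3 appears in no bag.

A tree decomposition must satisfy three properties: every vertex lies in some bag; for every edge, both endpoints lie together in some bag; and for every vertex, the bags containing it form a connected subtree. Here vertex 3 appears in no bag, so the decomposition is invalid.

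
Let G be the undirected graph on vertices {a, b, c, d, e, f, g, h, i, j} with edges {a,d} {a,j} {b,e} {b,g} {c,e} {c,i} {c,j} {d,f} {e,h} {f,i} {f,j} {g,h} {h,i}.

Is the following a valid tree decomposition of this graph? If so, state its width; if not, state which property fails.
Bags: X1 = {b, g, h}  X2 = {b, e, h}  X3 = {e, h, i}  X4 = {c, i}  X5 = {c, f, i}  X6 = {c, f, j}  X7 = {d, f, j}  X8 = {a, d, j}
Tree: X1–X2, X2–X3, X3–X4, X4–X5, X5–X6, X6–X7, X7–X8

No — edge (e,c) lies in no bag.

A tree decomposition must satisfy three properties: every vertex lies in some bag; for every edge, both endpoints lie together in some bag; and for every vertex, the bags containing it form a connected subtree. Here edge (e,c) lies in no bag, so the decomposition is invalid.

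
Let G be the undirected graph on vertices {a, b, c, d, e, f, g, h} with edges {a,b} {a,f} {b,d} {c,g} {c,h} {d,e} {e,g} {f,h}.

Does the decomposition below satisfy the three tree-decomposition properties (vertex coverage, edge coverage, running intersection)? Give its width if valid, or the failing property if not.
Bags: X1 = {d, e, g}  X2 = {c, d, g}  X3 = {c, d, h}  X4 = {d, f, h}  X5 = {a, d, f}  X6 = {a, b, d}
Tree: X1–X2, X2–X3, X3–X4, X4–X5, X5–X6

Yes; width 2.

Checking the three conditions: (i) the bags cover all of {a, b, c, d, e, f, g, h}; (ii) for each edge, some bag contains both endpoints; (iii) the bags containing any fixed vertex form a subtree. All hold, so the decomposition is valid with width 3 − 1 = 2.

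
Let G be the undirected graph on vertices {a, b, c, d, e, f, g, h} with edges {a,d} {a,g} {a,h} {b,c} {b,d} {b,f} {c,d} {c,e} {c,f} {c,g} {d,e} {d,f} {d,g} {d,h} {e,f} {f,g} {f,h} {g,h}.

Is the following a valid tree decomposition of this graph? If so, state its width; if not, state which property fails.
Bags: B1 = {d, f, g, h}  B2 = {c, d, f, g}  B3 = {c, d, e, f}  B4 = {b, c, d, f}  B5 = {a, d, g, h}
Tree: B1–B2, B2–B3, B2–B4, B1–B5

Checking the three conditions: (i) the bags cover all of {a, b, c, d, e, f, g, h}; (ii) for each edge, some bag contains both endpoints; (iii) the bags containing any fixed vertex form a subtree. All hold, so the decomposition is valid with width 4 − 1 = 3.

Yes; width 3.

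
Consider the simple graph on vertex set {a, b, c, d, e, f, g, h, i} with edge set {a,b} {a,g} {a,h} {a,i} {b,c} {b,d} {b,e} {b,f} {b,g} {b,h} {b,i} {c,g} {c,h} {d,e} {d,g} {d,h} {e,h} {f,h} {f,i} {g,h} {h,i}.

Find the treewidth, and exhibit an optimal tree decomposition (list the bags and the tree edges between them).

Each bag holds 4 vertices, so the decomposition has width 3, which upper-bounds the treewidth. Conversely, {b, d, g, h} is a clique of size 4, and the vertices of any clique must share a bag in every tree decomposition; so some bag has ≥ 4 vertices and tw(G) ≥ 3. Therefore the treewidth is 3.

Treewidth 3.
Bags: B1 = {b, d, g, h}  B2 = {a, b, g, h}  B3 = {b, c, g, h}  B4 = {a, b, h, i}  B5 = {b, d, e, h}  B6 = {b, f, h, i}
Tree: B1–B2, B2–B3, B2–B4, B1–B5, B4–B6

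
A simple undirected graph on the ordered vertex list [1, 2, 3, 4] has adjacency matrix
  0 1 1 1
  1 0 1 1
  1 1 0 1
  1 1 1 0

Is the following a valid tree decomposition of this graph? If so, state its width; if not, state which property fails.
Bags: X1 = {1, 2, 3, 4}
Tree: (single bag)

Yes; width 3.

Every vertex of G appears in some bag (union = {1, 2, 3, 4}); every edge is covered by a bag; and for each vertex v the set of bags containing v is connected in the bag tree. The decomposition is therefore valid. The largest bag has 4 vertices, so the width is 3.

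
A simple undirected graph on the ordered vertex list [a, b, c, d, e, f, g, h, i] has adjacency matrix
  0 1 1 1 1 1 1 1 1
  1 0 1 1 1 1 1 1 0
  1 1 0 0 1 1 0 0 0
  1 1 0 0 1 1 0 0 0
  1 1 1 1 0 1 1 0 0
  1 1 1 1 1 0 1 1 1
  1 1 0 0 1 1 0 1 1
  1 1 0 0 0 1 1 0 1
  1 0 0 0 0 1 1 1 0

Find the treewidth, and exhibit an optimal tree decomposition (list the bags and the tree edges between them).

Treewidth 4.
Bags: B1 = {a, b, e, f, g}  B2 = {a, b, f, g, h}  B3 = {a, b, c, e, f}  B4 = {a, b, d, e, f}  B5 = {a, f, g, h, i}
Tree: B1–B2, B1–B3, B1–B4, B2–B5

Every bag has size at most 5, so the width is 5 − 1 = 4 and tw(G) ≤ 4. On the other hand G contains the 5-clique {a, b, d, e, f}. A clique must lie in a single bag of any decomposition, so no decomposition can have width below 4. Combining the bounds, tw(G) = 4.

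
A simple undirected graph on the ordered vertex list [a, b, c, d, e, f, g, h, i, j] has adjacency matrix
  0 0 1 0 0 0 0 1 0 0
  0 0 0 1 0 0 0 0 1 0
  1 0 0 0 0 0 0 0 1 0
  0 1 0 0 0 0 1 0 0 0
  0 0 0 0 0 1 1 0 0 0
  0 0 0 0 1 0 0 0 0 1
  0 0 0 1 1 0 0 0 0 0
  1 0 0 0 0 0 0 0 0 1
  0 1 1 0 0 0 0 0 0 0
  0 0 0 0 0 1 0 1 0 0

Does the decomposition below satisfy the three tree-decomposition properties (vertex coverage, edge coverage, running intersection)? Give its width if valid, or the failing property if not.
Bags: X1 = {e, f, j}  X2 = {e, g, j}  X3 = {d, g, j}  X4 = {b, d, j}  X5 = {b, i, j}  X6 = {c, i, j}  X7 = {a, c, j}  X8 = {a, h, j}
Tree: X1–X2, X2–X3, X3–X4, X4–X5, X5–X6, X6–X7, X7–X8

Yes; width 2.

Every vertex of G appears in some bag (union = {a, b, c, d, e, f, g, h, i, j}); every edge is covered by a bag; and for each vertex v the set of bags containing v is connected in the bag tree. The decomposition is therefore valid. The largest bag has 3 vertices, so the width is 2.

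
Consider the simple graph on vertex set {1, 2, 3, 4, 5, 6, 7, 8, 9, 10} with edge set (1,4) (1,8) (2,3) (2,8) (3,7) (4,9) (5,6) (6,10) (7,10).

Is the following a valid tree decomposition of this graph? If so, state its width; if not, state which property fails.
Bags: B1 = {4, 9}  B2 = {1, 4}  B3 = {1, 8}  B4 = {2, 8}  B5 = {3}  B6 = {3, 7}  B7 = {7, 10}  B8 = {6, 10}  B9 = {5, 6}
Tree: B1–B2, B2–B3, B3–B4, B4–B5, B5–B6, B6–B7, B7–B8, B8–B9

A tree decomposition must satisfy three properties: every vertex lies in some bag; for every edge, both endpoints lie together in some bag; and for every vertex, the bags containing it form a connected subtree. Here edge (2,3) lies in no bag, so the decomposition is invalid.

No — edge (2,3) lies in no bag.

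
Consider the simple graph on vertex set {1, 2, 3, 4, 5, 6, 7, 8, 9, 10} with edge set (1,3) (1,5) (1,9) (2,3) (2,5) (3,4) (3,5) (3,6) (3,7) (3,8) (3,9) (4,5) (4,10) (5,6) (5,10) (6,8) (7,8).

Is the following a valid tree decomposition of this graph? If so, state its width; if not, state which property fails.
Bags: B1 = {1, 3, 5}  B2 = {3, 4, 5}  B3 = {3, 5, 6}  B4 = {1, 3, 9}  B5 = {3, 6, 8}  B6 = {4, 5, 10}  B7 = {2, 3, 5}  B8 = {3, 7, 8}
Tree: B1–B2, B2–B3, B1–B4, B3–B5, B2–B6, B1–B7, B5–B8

Every vertex of G appears in some bag (union = {1, 2, 3, 4, 5, 6, 7, 8, 9, 10}); every edge is covered by a bag; and for each vertex v the set of bags containing v is connected in the bag tree. The decomposition is therefore valid. The largest bag has 3 vertices, so the width is 2.

Yes; width 2.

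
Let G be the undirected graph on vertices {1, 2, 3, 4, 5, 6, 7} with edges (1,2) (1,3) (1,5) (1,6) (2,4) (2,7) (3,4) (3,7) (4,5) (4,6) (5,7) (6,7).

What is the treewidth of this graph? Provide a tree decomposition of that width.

The largest bag has 4 vertices, giving width 3; this decomposition certifies tw(G) ≤ 3. For the lower bound: the 4 vertex sets {4,5}, {1,3}, {7}, {2} are disjoint, each induces a connected subgraph, and every pair is joined by at least one edge of G. Contracting each set to a single vertex therefore yields K_{4} as a minor, and since treewidth is minor-monotone, tw(G) ≥ tw(K_{4}) = 3. Combining the bounds, tw(G) = 3.

Treewidth 3.
One optimal decomposition is:
Bags: B1 = {1, 4, 5, 7}  B2 = {1, 3, 4, 7}  B3 = {1, 2, 4, 7}  B4 = {1, 4, 6, 7}
Tree: B1–B2, B2–B3, B3–B4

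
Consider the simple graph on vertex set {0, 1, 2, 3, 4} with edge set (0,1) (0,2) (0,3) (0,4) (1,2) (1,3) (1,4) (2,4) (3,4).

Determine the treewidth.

3

A width-3 tree decomposition is:
Bags: B1 = {0, 1, 2, 4}  B2 = {0, 1, 3, 4}
Tree: B1–B2
Each bag holds 4 vertices, so the decomposition has width 3, which upper-bounds the treewidth. On the other hand G contains the 4-clique {0, 1, 2, 4}. A clique must lie in a single bag of any decomposition, so no decomposition can have width below 3. Hence tw(G) = 3 exactly.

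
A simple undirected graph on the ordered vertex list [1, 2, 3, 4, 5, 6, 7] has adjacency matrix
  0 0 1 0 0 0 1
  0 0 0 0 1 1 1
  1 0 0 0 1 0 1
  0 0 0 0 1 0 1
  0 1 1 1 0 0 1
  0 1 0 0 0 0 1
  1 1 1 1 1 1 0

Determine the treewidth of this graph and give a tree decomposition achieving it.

Treewidth 2.
One such decomposition:
Bags: B1 = {2, 5, 7}  B2 = {2, 6, 7}  B3 = {3, 5, 7}  B4 = {1, 3, 7}  B5 = {4, 5, 7}
Tree: B1–B2, B1–B3, B3–B4, B3–B5

The largest bag has 3 vertices, giving width 2; this decomposition certifies tw(G) ≤ 2. On the other hand G contains the 3-clique {1, 3, 7}. A clique must lie in a single bag of any decomposition, so no decomposition can have width below 2. The upper and lower bounds meet at 2, so that is the treewidth.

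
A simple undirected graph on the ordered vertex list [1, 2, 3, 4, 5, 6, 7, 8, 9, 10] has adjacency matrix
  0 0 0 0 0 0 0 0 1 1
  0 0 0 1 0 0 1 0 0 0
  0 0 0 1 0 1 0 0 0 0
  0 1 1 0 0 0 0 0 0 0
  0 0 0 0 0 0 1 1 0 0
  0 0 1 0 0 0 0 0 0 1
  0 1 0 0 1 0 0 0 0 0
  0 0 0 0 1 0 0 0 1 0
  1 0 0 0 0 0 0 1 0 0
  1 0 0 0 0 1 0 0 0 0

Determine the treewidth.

2

A width-2 tree decomposition is:
Bags: B1 = {3, 6, 10}  B2 = {1, 3, 10}  B3 = {1, 3, 9}  B4 = {3, 8, 9}  B5 = {3, 5, 8}  B6 = {3, 5, 7}  B7 = {2, 3, 7}  B8 = {2, 3, 4}
Tree: B1–B2, B2–B3, B3–B4, B4–B5, B5–B6, B6–B7, B7–B8
Every bag has size at most 3, so the width is 3 − 1 = 2 and tw(G) ≤ 2. The edges 3–6–10–1–9–8–5–7–2–4–3 form a cycle, so G is not a tree and its treewidth is at least 2. Therefore the treewidth is 2.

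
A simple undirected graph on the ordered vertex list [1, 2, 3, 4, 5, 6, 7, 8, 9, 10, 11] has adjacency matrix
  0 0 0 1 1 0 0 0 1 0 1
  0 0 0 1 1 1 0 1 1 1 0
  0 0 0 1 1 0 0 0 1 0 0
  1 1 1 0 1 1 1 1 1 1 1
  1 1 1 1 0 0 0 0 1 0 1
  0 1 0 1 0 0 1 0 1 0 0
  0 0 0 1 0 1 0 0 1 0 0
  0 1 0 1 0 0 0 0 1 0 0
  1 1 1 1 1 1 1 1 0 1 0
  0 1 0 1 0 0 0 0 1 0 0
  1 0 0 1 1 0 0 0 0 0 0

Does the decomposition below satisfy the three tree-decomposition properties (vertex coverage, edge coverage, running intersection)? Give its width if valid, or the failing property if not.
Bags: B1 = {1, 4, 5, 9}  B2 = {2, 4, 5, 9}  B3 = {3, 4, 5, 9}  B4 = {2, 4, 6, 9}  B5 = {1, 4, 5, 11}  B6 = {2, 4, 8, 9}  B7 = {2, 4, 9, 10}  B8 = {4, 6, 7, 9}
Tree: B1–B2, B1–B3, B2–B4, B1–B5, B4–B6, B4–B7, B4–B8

Every vertex of G appears in some bag (union = {1, 2, 3, 4, 5, 6, 7, 8, 9, 10, 11}); every edge is covered by a bag; and for each vertex v the set of bags containing v is connected in the bag tree. The decomposition is therefore valid. The largest bag has 4 vertices, so the width is 3.

Yes; width 3.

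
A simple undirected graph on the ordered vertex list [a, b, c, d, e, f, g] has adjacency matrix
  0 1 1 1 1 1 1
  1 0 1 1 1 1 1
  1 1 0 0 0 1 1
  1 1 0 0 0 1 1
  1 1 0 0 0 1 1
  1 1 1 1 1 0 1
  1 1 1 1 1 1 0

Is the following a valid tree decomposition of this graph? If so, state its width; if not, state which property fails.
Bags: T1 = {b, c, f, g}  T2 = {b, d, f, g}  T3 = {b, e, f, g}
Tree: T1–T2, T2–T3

A tree decomposition must satisfy three properties: every vertex lies in some bag; for every edge, both endpoints lie together in some bag; and for every vertex, the bags containing it form a connected subtree. Here vertex a appears in no bag, so the decomposition is invalid.

No — vertex a appears in no bag.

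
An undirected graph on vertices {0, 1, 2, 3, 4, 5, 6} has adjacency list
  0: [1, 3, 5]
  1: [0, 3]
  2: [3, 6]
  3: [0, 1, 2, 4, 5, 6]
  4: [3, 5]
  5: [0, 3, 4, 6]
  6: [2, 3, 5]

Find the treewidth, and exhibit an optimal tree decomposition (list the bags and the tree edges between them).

Every bag has size at most 3, so the width is 3 − 1 = 2 and tw(G) ≤ 2. For the lower bound, the 3 vertices {0, 1, 3} are pairwise adjacent, and any tree decomposition puts a clique entirely inside one bag — forcing width ≥ 2. Combining the bounds, tw(G) = 2.

Treewidth 2.
One optimal decomposition is:
Bags: B1 = {3, 5, 6}  B2 = {0, 3, 5}  B3 = {0, 1, 3}  B4 = {2, 3, 6}  B5 = {3, 4, 5}
Tree: B1–B2, B2–B3, B1–B4, B1–B5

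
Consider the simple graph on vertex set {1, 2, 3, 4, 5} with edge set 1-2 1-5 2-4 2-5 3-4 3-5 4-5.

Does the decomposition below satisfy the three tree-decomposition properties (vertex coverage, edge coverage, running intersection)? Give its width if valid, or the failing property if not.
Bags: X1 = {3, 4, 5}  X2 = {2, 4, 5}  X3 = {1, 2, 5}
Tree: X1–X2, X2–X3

Every vertex of G appears in some bag (union = {1, 2, 3, 4, 5}); every edge is covered by a bag; and for each vertex v the set of bags containing v is connected in the bag tree. The decomposition is therefore valid. The largest bag has 3 vertices, so the width is 2.

Yes; width 2.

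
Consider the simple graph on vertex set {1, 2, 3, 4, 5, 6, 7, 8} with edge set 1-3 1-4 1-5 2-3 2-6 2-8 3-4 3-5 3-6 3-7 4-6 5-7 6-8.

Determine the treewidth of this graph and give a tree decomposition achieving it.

Treewidth 2.
One optimal decomposition is:
Bags: B1 = {1, 3, 4}  B2 = {1, 3, 5}  B3 = {3, 4, 6}  B4 = {3, 5, 7}  B5 = {2, 3, 6}  B6 = {2, 6, 8}
Tree: B1–B2, B1–B3, B2–B4, B3–B5, B5–B6

The largest bag has 3 vertices, giving width 2; this decomposition certifies tw(G) ≤ 2. On the other hand G contains the 3-clique {2, 6, 8}. A clique must lie in a single bag of any decomposition, so no decomposition can have width below 2. The upper and lower bounds meet at 2, so that is the treewidth.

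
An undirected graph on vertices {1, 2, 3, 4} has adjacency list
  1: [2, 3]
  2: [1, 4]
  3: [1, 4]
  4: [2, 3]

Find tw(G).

2

A width-2 tree decomposition is:
Bags: B1 = {2, 3, 4}  B2 = {1, 2, 3}
Tree: B1–B2
The largest bag has 3 vertices, giving width 2; this decomposition certifies tw(G) ≤ 2. For the lower bound, G contains the cycle 2–4–3–1–2, so G is not a forest; only forests have treewidth ≤ 1, hence tw(G) ≥ 2. Combining the bounds, tw(G) = 2.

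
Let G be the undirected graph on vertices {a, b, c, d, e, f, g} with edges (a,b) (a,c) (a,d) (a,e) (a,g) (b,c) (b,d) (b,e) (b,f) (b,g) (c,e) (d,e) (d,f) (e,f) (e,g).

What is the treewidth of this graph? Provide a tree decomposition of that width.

The largest bag has 4 vertices, giving width 3; this decomposition certifies tw(G) ≤ 3. For the lower bound, the 4 vertices {a, b, d, e} are pairwise adjacent, and any tree decomposition puts a clique entirely inside one bag — forcing width ≥ 3. Hence tw(G) = 3 exactly.

Treewidth 3.
Bags: B1 = {b, d, e, f}  B2 = {a, b, d, e}  B3 = {a, b, c, e}  B4 = {a, b, e, g}
Tree: B1–B2, B2–B3, B2–B4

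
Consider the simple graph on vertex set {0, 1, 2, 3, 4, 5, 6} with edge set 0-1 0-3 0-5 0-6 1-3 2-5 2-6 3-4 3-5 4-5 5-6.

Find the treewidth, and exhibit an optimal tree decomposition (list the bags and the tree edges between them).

Treewidth 2.
Bags: B1 = {0, 3, 5}  B2 = {3, 4, 5}  B3 = {0, 1, 3}  B4 = {0, 5, 6}  B5 = {2, 5, 6}
Tree: B1–B2, B1–B3, B1–B4, B4–B5

The largest bag has 3 vertices, giving width 2; this decomposition certifies tw(G) ≤ 2. For the lower bound, the 3 vertices {0, 1, 3} are pairwise adjacent, and any tree decomposition puts a clique entirely inside one bag — forcing width ≥ 2. Hence tw(G) = 2 exactly.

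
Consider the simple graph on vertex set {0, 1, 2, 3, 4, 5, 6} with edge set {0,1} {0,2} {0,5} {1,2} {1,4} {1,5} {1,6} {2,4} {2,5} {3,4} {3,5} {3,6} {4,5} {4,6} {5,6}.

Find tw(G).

A width-3 tree decomposition is:
Bags: B1 = {1, 2, 4, 5}  B2 = {0, 1, 2, 5}  B3 = {1, 4, 5, 6}  B4 = {3, 4, 5, 6}
Tree: B1–B2, B1–B3, B3–B4
The largest bag has 4 vertices, giving width 3; this decomposition certifies tw(G) ≤ 3. On the other hand G contains the 4-clique {0, 1, 2, 5}. A clique must lie in a single bag of any decomposition, so no decomposition can have width below 3. Therefore the treewidth is 3.

3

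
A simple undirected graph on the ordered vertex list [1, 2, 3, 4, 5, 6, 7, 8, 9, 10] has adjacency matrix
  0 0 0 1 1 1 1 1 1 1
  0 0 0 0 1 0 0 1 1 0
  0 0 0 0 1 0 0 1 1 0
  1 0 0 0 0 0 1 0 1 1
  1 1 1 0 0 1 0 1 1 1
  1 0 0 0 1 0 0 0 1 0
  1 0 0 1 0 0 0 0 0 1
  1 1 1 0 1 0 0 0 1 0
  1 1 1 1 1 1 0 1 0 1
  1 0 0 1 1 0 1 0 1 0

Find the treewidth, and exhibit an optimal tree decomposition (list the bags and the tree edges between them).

Treewidth 3.
Bags: B1 = {1, 4, 9, 10}  B2 = {1, 5, 9, 10}  B3 = {1, 5, 6, 9}  B4 = {1, 5, 8, 9}  B5 = {3, 5, 8, 9}  B6 = {1, 4, 7, 10}  B7 = {2, 5, 8, 9}
Tree: B1–B2, B2–B3, B2–B4, B4–B5, B1–B6, B5–B7

Every bag has size at most 4, so the width is 4 − 1 = 3 and tw(G) ≤ 3. On the other hand G contains the 4-clique {1, 4, 9, 10}. A clique must lie in a single bag of any decomposition, so no decomposition can have width below 3. Combining the bounds, tw(G) = 3.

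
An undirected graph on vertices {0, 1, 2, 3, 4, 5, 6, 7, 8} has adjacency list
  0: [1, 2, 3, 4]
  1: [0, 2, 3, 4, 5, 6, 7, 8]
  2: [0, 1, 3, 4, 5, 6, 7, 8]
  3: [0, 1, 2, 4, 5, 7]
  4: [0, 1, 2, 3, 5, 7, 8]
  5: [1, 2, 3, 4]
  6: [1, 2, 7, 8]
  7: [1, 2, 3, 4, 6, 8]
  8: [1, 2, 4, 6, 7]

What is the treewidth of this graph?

4

A width-4 tree decomposition is:
Bags: B1 = {1, 2, 4, 7, 8}  B2 = {1, 2, 6, 7, 8}  B3 = {1, 2, 3, 4, 7}  B4 = {0, 1, 2, 3, 4}  B5 = {1, 2, 3, 4, 5}
Tree: B1–B2, B1–B3, B3–B4, B3–B5
Every bag has size at most 5, so the width is 5 − 1 = 4 and tw(G) ≤ 4. On the other hand G contains the 5-clique {1, 2, 4, 7, 8}. A clique must lie in a single bag of any decomposition, so no decomposition can have width below 4. Hence tw(G) = 4 exactly.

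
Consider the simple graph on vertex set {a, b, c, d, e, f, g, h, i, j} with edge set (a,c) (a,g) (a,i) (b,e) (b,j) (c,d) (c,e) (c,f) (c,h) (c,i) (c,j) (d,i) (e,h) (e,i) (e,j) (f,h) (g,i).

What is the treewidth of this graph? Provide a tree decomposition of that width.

The largest bag has 3 vertices, giving width 2; this decomposition certifies tw(G) ≤ 2. Conversely, {a, g, i} is a clique of size 3, and the vertices of any clique must share a bag in every tree decomposition; so some bag has ≥ 3 vertices and tw(G) ≥ 2. The upper and lower bounds meet at 2, so that is the treewidth.

Treewidth 2.
Bags: B1 = {c, e, i}  B2 = {c, e, j}  B3 = {a, c, i}  B4 = {c, e, h}  B5 = {c, f, h}  B6 = {b, e, j}  B7 = {a, g, i}  B8 = {c, d, i}
Tree: B1–B2, B1–B3, B1–B4, B4–B5, B2–B6, B3–B7, B1–B8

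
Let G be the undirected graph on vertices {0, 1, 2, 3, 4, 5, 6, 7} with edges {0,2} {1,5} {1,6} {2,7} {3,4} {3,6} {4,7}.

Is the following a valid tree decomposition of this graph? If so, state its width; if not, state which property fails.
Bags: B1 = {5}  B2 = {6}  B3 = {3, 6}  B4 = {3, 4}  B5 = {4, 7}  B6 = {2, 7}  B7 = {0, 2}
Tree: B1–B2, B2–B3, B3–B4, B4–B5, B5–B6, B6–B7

No — vertex 1 appears in no bag.

A tree decomposition must satisfy three properties: every vertex lies in some bag; for every edge, both endpoints lie together in some bag; and for every vertex, the bags containing it form a connected subtree. Here vertex 1 appears in no bag, so the decomposition is invalid.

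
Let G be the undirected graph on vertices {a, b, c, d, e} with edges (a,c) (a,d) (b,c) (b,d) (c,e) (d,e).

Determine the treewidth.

A width-2 tree decomposition is:
Bags: B1 = {b, c, d}  B2 = {c, d, e}  B3 = {a, c, d}
Tree: B1–B2, B2–B3
Every bag has size at most 3, so the width is 3 − 1 = 2 and tw(G) ≤ 2. Since b–c–e–d–b is a cycle in G, G is not acyclic. Forests are exactly the graphs of treewidth ≤ 1, so tw(G) ≥ 2. Hence tw(G) = 2 exactly.

2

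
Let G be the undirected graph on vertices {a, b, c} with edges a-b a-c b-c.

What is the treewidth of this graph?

2

A width-2 tree decomposition is:
Bags: B1 = {a, b, c}
Tree: (single bag)
With just one bag of size 3, the width is 3 − 1 = 2, so tw(G) ≤ 2. Conversely, {a, b, c} is a clique of size 3, and the vertices of any clique must share a bag in every tree decomposition; so some bag has ≥ 3 vertices and tw(G) ≥ 2. Hence tw(G) = 2 exactly.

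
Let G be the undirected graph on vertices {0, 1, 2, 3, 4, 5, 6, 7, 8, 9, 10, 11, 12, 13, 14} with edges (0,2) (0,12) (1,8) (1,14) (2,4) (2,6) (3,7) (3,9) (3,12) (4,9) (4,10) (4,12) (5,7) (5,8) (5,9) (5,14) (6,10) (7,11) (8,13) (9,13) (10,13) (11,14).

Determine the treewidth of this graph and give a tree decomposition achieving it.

Treewidth 3.
One such decomposition:
Bags: B1 = {1, 8, 11, 14}  B2 = {5, 8, 11, 14}  B3 = {5, 7, 8, 11}  B4 = {5, 7, 8, 13}  B5 = {5, 7, 9, 13}  B6 = {3, 7, 9, 13}  B7 = {3, 9, 10, 13}  B8 = {3, 4, 9, 10}  B9 = {3, 4, 10, 12}  B10 = {4, 6, 10, 12}  B11 = {2, 4, 6, 12}  B12 = {0, 2, 6, 12}
Tree: B1–B2, B2–B3, B3–B4, B4–B5, B5–B6, B6–B7, B7–B8, B8–B9, B9–B10, B10–B11, B11–B12

Each bag holds 4 vertices, so the decomposition has width 3, which upper-bounds the treewidth. For the lower bound: the 4 vertex sets {1,11,14}, {8}, {5}, {3,7,9,13} are disjoint, each induces a connected subgraph, and every pair is joined by at least one edge of G. Contracting each set to a single vertex therefore yields K_{4} as a minor, and since treewidth is minor-monotone, tw(G) ≥ tw(K_{4}) = 3. Combining the bounds, tw(G) = 3.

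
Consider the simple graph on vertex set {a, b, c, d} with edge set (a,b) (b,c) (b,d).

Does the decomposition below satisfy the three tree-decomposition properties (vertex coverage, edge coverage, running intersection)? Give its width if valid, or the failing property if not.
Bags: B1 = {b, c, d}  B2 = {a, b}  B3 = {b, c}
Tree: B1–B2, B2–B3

A tree decomposition must satisfy three properties: every vertex lies in some bag; for every edge, both endpoints lie together in some bag; and for every vertex, the bags containing it form a connected subtree. Here bags containing vertex c are not connected in the tree, so the decomposition is invalid.

No — bags containing vertex c are not connected in the tree.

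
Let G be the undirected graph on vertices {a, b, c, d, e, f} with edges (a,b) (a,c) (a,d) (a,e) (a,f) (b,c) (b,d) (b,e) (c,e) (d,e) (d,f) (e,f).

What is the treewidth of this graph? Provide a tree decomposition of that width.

Treewidth 3.
One such decomposition:
Bags: B1 = {a, b, d, e}  B2 = {a, b, c, e}  B3 = {a, d, e, f}
Tree: B1–B2, B1–B3

Every bag has size at most 4, so the width is 4 − 1 = 3 and tw(G) ≤ 3. On the other hand G contains the 4-clique {a, d, e, f}. A clique must lie in a single bag of any decomposition, so no decomposition can have width below 3. Combining the bounds, tw(G) = 3.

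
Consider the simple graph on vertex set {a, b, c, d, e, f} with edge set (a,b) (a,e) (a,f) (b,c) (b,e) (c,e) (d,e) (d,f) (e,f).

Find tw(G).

2

A width-2 tree decomposition is:
Bags: B1 = {b, c, e}  B2 = {a, b, e}  B3 = {a, e, f}  B4 = {d, e, f}
Tree: B1–B2, B2–B3, B3–B4
Each bag holds 3 vertices, so the decomposition has width 2, which upper-bounds the treewidth. On the other hand G contains the 3-clique {b, c, e}. A clique must lie in a single bag of any decomposition, so no decomposition can have width below 2. The upper and lower bounds meet at 2, so that is the treewidth.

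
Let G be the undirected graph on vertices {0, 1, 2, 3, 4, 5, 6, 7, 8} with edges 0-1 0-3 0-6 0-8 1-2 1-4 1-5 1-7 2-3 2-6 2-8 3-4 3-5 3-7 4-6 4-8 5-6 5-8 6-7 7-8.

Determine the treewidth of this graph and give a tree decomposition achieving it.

Every bag has size at most 5, so the width is 5 − 1 = 4 and tw(G) ≤ 4. For the lower bound: the 5 vertex sets {0,8}, {1,4}, {2,6}, {3}, {7} are disjoint, each induces a connected subgraph, and every pair is joined by at least one edge of G. Contracting each set to a single vertex therefore yields K_{5} as a minor, and since treewidth is minor-monotone, tw(G) ≥ tw(K_{5}) = 4. The upper and lower bounds meet at 4, so that is the treewidth.

Treewidth 4.
One optimal decomposition is:
Bags: B1 = {0, 1, 3, 6, 8}  B2 = {1, 3, 4, 6, 8}  B3 = {1, 2, 3, 6, 8}  B4 = {1, 3, 6, 7, 8}  B5 = {1, 3, 5, 6, 8}
Tree: B1–B2, B2–B3, B3–B4, B4–B5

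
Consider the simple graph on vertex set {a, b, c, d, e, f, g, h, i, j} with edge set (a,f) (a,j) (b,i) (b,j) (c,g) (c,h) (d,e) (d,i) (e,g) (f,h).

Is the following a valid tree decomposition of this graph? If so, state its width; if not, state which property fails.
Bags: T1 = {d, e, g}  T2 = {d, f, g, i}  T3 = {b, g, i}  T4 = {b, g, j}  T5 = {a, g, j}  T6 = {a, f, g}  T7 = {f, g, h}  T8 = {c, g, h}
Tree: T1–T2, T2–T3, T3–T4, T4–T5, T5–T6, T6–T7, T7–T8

No — bags containing vertex f are not connected in the tree.

A tree decomposition must satisfy three properties: every vertex lies in some bag; for every edge, both endpoints lie together in some bag; and for every vertex, the bags containing it form a connected subtree. Here bags containing vertex f are not connected in the tree, so the decomposition is invalid.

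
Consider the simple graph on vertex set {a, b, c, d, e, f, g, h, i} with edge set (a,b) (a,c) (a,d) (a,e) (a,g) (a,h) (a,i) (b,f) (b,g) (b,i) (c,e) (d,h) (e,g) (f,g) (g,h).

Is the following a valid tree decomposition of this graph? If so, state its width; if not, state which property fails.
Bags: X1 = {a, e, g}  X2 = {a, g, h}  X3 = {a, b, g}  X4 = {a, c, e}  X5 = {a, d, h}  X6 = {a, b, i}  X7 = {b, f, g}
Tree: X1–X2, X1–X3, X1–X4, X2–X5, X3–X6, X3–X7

Yes; width 2.

Every vertex of G appears in some bag (union = {a, b, c, d, e, f, g, h, i}); every edge is covered by a bag; and for each vertex v the set of bags containing v is connected in the bag tree. The decomposition is therefore valid. The largest bag has 3 vertices, so the width is 2.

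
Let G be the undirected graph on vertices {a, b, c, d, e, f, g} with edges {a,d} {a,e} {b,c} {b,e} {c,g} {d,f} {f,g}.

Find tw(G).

A width-2 tree decomposition is:
Bags: B1 = {b, c, g}  B2 = {b, f, g}  B3 = {b, d, f}  B4 = {a, b, d}  B5 = {a, b, e}
Tree: B1–B2, B2–B3, B3–B4, B4–B5
Every bag has size at most 3, so the width is 3 − 1 = 2 and tw(G) ≤ 2. The edges b–c–g–f–d–a–e–b form a cycle, so G is not a tree and its treewidth is at least 2. Hence tw(G) = 2 exactly.

2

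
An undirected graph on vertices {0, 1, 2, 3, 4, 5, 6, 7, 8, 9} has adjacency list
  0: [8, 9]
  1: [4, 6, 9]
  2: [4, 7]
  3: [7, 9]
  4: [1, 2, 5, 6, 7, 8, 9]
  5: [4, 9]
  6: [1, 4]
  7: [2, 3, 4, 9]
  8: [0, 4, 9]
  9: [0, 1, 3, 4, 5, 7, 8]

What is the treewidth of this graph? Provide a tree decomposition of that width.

Each bag holds 3 vertices, so the decomposition has width 2, which upper-bounds the treewidth. On the other hand G contains the 3-clique {0, 8, 9}. A clique must lie in a single bag of any decomposition, so no decomposition can have width below 2. Therefore the treewidth is 2.

Treewidth 2.
Bags: B1 = {1, 4, 6}  B2 = {1, 4, 9}  B3 = {4, 8, 9}  B4 = {4, 7, 9}  B5 = {4, 5, 9}  B6 = {0, 8, 9}  B7 = {2, 4, 7}  B8 = {3, 7, 9}
Tree: B1–B2, B2–B3, B2–B4, B4–B5, B3–B6, B4–B7, B4–B8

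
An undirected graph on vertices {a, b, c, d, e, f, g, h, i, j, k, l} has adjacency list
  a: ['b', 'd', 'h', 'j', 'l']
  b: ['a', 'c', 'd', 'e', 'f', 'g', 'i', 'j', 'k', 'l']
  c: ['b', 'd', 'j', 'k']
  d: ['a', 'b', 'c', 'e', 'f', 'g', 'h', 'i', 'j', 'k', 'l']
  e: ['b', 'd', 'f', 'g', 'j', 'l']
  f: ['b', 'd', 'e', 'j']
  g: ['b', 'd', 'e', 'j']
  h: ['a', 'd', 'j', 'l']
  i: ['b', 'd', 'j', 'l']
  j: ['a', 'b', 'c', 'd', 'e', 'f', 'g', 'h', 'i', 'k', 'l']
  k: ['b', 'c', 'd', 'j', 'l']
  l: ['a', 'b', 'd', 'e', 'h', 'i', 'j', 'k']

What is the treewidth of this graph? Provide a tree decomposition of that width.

Each bag holds 5 vertices, so the decomposition has width 4, which upper-bounds the treewidth. On the other hand G contains the 5-clique {a, d, h, j, l}. A clique must lie in a single bag of any decomposition, so no decomposition can have width below 4. Hence tw(G) = 4 exactly.

Treewidth 4.
One optimal decomposition is:
Bags: B1 = {a, b, d, j, l}  B2 = {a, d, h, j, l}  B3 = {b, d, i, j, l}  B4 = {b, d, e, j, l}  B5 = {b, d, e, f, j}  B6 = {b, d, e, g, j}  B7 = {b, d, j, k, l}  B8 = {b, c, d, j, k}
Tree: B1–B2, B1–B3, B3–B4, B4–B5, B5–B6, B1–B7, B7–B8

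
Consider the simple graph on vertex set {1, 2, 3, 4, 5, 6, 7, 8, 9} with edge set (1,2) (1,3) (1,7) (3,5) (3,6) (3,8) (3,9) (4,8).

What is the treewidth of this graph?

A width-1 tree decomposition is:
Bags: B1 = {3, 8}  B2 = {4, 8}  B3 = {1, 3}  B4 = {1, 2}  B5 = {3, 5}  B6 = {3, 6}  B7 = {1, 7}  B8 = {3, 9}
Tree: B1–B2, B1–B3, B3–B4, B3–B5, B3–B6, B3–B7, B5–B8
Every bag has size at most 2, so the width is 2 − 1 = 1 and tw(G) ≤ 1. Any graph with an edge has treewidth ≥ 1, and G has the edge 8–3. Combining the bounds, tw(G) = 1.

1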